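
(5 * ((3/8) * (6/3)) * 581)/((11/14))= 61005/22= 2772.95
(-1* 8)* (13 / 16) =-13 / 2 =-6.50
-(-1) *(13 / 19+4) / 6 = 89 / 114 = 0.78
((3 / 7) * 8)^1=3.43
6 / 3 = 2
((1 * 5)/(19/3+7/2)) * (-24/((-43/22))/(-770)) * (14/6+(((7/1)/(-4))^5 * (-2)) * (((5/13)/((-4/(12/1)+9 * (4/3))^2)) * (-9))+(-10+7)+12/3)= -748353/36938720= -0.02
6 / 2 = 3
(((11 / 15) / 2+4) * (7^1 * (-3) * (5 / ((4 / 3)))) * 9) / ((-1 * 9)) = 2751 / 8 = 343.88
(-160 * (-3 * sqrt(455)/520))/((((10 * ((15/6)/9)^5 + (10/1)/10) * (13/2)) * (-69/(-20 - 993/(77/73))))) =559531317888 * sqrt(455)/287449453291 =41.52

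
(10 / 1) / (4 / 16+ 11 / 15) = 600 / 59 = 10.17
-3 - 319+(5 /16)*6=-320.12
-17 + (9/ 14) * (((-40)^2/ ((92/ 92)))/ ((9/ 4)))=3081/ 7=440.14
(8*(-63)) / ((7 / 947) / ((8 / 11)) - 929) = 424256 / 782003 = 0.54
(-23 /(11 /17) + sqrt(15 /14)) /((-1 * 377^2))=391 /1563419 - sqrt(210) /1989806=0.00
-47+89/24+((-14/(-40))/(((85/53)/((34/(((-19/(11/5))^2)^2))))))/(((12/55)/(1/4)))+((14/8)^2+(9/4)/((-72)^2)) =-40.23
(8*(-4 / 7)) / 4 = -8 / 7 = -1.14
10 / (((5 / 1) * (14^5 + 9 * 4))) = 1 / 268930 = 0.00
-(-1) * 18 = 18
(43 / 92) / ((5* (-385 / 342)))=-7353 / 88550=-0.08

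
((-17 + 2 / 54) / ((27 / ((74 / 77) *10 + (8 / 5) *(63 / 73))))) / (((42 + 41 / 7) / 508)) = -71871770912 / 980523225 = -73.30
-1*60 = -60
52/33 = 1.58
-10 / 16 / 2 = -5 / 16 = -0.31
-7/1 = -7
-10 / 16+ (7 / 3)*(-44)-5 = -2599 / 24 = -108.29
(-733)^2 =537289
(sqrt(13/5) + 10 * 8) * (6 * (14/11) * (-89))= -598080/11 - 7476 * sqrt(65)/55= -55466.79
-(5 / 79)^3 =-125 / 493039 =-0.00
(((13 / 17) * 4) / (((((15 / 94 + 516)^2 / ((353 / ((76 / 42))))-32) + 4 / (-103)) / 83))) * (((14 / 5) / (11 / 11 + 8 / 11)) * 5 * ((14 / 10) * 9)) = 15694848693219696 / 807299670963595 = 19.44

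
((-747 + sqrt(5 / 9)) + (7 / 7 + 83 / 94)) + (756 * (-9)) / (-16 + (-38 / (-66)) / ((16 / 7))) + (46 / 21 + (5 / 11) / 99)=-1852229681171 / 5958213030 + sqrt(5) / 3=-310.12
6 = 6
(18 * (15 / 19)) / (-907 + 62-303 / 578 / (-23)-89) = -3589380 / 235909567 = -0.02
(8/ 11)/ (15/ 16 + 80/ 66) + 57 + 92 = 169499/ 1135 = 149.34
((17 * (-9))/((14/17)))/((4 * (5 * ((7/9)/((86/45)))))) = -111843/4900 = -22.83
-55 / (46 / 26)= -715 / 23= -31.09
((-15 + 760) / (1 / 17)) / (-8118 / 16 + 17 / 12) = -303960 / 12143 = -25.03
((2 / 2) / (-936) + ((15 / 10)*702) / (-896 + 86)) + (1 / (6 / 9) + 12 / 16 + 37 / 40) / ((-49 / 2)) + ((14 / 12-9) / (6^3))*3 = -2118169 / 1375920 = -1.54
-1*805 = -805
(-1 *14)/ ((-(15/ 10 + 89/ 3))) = 84/ 187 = 0.45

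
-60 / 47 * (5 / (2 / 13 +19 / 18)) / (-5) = 14040 / 13301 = 1.06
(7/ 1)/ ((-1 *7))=-1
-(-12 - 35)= 47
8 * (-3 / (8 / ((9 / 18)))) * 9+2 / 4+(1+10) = -2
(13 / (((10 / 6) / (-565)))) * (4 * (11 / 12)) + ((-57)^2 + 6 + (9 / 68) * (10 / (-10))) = -877481 / 68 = -12904.13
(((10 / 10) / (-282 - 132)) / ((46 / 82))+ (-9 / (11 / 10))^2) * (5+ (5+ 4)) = 539862673 / 576081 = 937.13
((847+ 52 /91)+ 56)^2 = 816441.33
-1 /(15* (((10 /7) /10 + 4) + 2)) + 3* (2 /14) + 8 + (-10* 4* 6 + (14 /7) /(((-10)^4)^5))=-10455939999999999999999097 /45150000000000000000000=-231.58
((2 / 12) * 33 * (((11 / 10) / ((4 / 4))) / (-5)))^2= 14641 / 10000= 1.46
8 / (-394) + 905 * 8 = 1426276 / 197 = 7239.98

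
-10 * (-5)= 50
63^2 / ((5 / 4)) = 15876 / 5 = 3175.20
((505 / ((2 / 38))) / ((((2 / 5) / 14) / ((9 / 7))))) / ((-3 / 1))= -143925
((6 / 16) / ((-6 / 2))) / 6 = -1 / 48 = -0.02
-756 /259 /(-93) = 36 /1147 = 0.03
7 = 7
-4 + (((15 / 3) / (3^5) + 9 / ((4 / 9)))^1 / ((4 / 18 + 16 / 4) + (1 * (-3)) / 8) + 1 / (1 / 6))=54364 / 7479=7.27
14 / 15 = 0.93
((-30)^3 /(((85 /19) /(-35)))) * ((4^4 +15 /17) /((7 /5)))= 11201355000 /289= 38759013.84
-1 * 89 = -89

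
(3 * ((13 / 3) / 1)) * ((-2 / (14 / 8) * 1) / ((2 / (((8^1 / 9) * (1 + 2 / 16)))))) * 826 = -6136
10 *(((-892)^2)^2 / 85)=1266162401792 / 17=74480141281.88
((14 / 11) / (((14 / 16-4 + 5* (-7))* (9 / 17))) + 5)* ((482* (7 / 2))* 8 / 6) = 1005931108 / 90585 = 11104.83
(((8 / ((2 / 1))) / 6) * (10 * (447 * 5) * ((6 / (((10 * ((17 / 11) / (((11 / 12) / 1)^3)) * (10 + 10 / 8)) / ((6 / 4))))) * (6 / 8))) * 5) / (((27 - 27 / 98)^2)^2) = 62879826323545 / 14396715424919826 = 0.00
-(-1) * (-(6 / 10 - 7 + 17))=-53 / 5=-10.60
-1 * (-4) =4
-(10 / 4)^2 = -25 / 4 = -6.25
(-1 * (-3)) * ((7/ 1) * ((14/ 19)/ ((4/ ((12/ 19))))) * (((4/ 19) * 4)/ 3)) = 4704/ 6859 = 0.69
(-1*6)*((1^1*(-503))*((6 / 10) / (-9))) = -1006 / 5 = -201.20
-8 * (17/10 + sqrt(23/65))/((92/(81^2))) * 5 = -111537/23-13122 * sqrt(1495)/299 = -6546.31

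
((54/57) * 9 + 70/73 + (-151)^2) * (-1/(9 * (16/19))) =-31638143/10512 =-3009.72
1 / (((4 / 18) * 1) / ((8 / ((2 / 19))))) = 342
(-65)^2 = 4225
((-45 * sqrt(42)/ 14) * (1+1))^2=1735.71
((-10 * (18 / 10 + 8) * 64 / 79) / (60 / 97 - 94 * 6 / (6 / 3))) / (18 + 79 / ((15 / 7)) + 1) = 760480 / 150576449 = 0.01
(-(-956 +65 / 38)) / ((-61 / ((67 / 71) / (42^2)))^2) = 162784607 / 2217977446271328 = 0.00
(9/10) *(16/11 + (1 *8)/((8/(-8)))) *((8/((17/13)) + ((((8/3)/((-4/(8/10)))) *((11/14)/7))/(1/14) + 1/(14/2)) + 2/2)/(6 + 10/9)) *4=-696438/32725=-21.28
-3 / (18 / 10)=-5 / 3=-1.67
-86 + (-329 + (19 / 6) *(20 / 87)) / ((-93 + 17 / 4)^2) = -2830128014 / 32892525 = -86.04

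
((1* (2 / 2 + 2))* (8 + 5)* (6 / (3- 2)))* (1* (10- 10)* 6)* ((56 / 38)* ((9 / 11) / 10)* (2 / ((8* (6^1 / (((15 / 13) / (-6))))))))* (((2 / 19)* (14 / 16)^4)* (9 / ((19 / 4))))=0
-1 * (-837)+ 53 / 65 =54458 / 65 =837.82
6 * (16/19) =96/19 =5.05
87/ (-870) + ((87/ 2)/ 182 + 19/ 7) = 5193/ 1820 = 2.85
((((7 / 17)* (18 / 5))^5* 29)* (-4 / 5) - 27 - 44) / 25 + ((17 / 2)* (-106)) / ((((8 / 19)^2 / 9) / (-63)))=102286487267761399451 / 35496425000000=2881599.69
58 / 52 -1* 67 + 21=-1167 / 26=-44.88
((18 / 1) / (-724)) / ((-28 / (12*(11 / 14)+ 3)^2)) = 68121 / 496664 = 0.14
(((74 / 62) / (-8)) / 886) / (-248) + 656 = 35747108901 / 54492544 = 656.00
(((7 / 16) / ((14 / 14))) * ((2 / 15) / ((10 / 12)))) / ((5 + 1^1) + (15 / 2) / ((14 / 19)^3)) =9604 / 3395325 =0.00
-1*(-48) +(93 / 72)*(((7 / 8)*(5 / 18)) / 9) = 1494077 / 31104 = 48.03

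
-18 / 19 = -0.95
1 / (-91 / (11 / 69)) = -11 / 6279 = -0.00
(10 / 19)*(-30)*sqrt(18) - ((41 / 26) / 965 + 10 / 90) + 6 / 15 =12973 / 45162 - 900*sqrt(2) / 19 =-66.70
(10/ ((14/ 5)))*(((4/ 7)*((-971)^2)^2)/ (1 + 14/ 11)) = 39113762656364/ 49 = 798240054211.51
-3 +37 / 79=-200 / 79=-2.53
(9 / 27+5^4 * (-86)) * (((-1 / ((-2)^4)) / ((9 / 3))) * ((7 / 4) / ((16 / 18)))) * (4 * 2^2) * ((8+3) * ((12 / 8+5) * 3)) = 484230747 / 64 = 7566105.42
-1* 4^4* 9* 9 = -20736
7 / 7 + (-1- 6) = -6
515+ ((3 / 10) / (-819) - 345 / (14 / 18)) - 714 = -250603 / 390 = -642.57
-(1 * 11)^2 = -121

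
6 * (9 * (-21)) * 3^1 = -3402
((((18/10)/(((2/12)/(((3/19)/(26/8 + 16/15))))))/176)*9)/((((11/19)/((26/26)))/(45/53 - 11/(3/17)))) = -3563352/1660967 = -2.15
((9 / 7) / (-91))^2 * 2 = 0.00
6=6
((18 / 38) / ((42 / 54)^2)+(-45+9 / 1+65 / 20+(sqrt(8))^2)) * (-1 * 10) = 446265 / 1862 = 239.67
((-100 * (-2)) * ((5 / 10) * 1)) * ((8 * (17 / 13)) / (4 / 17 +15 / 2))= 462400 / 3419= 135.24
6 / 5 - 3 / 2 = -3 / 10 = -0.30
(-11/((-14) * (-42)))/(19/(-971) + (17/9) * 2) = -32043/6437228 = -0.00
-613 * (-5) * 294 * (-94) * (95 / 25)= -321876492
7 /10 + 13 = 137 /10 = 13.70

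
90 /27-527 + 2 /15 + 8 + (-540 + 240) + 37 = -11678 /15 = -778.53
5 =5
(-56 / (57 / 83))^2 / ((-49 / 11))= -1492.72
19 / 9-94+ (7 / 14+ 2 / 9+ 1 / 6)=-91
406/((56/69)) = 2001/4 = 500.25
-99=-99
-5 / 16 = -0.31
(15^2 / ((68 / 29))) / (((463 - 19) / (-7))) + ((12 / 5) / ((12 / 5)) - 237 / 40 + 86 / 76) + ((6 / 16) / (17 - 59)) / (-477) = -4234829579 / 798087780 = -5.31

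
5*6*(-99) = -2970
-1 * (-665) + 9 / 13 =8654 / 13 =665.69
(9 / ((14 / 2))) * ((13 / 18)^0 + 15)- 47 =-185 / 7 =-26.43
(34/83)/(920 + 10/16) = 272/611295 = 0.00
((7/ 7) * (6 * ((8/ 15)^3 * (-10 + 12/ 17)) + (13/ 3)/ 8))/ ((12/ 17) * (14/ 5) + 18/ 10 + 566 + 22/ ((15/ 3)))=-1211461/ 87849000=-0.01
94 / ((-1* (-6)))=47 / 3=15.67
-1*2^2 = -4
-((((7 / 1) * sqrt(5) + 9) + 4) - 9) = -7 * sqrt(5) - 4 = -19.65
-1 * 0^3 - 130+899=769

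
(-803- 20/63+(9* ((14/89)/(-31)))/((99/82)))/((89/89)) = -1536004865/1911987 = -803.36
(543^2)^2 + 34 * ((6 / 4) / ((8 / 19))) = 695487463377 / 8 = 86935932922.12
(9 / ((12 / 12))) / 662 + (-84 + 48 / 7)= -357417 / 4634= -77.13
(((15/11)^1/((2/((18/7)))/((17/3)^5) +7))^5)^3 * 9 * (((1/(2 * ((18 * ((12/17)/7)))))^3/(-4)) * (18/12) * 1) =-567096837026962263434116161416809568414484314275578016759950041733025991668399212920003111219546378997802734375/364174617585372341799912529993999781593297335858053914317747165328694521947386143077725076555182513825384265239300912709632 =-0.00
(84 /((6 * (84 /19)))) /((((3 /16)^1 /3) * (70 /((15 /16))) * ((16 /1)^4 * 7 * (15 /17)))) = 323 /192675840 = 0.00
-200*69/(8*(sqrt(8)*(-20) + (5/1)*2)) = 345/62 + 690*sqrt(2)/31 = 37.04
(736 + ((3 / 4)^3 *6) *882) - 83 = 46169 / 16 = 2885.56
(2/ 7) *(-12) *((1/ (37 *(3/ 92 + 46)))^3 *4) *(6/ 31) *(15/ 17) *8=-10764582912/ 2838599141544672275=-0.00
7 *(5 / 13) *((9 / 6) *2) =8.08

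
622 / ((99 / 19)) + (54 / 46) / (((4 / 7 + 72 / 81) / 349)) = 83778139 / 209484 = 399.93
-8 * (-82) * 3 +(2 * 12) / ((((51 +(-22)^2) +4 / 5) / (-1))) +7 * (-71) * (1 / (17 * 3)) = 89182763 / 45543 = 1958.21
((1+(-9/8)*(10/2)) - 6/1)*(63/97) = -5355/776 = -6.90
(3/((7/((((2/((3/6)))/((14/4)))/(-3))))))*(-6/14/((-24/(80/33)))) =-0.01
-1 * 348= -348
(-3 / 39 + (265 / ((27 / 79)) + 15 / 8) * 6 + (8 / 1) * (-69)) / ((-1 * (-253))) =1924133 / 118404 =16.25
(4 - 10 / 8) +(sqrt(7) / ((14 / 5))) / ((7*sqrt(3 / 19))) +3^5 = 5*sqrt(399) / 294 +983 / 4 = 246.09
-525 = -525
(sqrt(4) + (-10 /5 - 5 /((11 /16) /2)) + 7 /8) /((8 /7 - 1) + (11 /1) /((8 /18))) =-8421 /15334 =-0.55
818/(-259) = -818/259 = -3.16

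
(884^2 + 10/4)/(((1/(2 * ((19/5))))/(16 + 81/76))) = 2027103349/20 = 101355167.45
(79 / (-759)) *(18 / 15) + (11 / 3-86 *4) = -1292039 / 3795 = -340.46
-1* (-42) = 42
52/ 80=13/ 20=0.65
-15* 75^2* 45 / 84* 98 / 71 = -8859375 / 142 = -62389.96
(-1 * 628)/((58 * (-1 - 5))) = 157/87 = 1.80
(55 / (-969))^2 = 3025 / 938961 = 0.00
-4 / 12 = -1 / 3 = -0.33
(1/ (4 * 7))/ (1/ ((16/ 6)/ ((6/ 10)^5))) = 6250/ 5103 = 1.22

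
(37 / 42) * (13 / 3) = 481 / 126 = 3.82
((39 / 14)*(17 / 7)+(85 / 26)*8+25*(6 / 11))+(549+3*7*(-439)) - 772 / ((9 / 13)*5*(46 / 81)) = -14530529633 / 1611610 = -9016.16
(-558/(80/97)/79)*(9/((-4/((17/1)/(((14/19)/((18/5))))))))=708049269/442400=1600.47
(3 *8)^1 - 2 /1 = 22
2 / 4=1 / 2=0.50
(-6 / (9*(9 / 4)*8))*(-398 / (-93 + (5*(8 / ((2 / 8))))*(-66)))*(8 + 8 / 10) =-17512 / 1438155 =-0.01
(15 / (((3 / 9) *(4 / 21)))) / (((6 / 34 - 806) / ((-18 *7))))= 144585 / 3914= 36.94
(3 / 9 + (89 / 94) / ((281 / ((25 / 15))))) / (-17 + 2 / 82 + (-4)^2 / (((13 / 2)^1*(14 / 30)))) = -33403643 / 1153129584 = -0.03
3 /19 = 0.16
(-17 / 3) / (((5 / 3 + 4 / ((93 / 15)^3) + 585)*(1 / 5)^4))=-63305875 / 10486732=-6.04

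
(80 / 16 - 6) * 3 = -3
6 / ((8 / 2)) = 3 / 2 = 1.50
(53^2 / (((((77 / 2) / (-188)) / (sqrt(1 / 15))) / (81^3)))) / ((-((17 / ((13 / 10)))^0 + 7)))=23387478381 *sqrt(15) / 385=235270946.18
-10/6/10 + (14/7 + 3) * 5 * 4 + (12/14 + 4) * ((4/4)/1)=104.69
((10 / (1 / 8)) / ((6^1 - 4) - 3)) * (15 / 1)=-1200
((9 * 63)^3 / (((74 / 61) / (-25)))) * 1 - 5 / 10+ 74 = -138991747818 / 37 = -3756533724.81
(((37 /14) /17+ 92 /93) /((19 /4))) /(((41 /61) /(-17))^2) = 3205485218 /20792289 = 154.17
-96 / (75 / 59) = -1888 / 25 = -75.52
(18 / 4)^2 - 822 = -3207 / 4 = -801.75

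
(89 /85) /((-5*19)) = -89 /8075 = -0.01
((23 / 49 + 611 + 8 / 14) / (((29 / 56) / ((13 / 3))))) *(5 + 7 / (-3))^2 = 199613440 / 5481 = 36419.16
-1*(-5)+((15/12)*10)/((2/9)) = 245/4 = 61.25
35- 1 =34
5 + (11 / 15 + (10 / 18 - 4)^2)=7127 / 405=17.60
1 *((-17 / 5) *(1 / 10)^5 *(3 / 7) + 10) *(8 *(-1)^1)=-34999949 / 437500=-80.00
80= 80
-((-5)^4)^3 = -244140625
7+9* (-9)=-74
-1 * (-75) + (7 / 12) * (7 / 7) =907 / 12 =75.58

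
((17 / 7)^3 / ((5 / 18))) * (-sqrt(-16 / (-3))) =-117912 * sqrt(3) / 1715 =-119.08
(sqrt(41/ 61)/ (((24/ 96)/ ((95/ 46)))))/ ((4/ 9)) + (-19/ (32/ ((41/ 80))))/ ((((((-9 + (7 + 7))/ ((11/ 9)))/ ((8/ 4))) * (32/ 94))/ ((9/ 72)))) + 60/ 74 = 206282509/ 272793600 + 855 * sqrt(2501)/ 2806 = 15.99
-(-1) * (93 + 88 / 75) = 7063 / 75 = 94.17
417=417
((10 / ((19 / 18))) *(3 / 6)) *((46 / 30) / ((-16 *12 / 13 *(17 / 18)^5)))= -17655651 / 26977283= -0.65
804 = 804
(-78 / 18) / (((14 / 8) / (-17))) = 884 / 21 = 42.10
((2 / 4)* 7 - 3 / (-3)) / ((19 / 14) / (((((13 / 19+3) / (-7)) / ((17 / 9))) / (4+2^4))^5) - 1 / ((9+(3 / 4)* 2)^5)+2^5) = -8931928887 / 5132256407687270944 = -0.00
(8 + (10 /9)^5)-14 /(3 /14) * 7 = -26432684 /59049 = -447.64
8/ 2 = 4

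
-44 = -44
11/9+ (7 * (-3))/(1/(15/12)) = -901/36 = -25.03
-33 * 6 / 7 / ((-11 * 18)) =1 / 7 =0.14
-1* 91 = -91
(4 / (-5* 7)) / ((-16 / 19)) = 19 / 140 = 0.14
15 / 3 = 5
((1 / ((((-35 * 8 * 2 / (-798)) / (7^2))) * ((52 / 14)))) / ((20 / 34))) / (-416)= -332367 / 4326400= -0.08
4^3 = 64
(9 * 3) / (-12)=-9 / 4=-2.25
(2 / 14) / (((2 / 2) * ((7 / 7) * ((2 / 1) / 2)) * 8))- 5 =-279 / 56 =-4.98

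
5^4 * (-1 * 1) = -625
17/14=1.21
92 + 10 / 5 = 94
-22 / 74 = -11 / 37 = -0.30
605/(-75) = -121/15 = -8.07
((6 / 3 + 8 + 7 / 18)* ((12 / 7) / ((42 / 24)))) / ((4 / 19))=7106 / 147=48.34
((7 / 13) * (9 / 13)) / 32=63 / 5408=0.01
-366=-366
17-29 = -12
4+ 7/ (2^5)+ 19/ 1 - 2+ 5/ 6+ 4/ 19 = 40607/ 1824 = 22.26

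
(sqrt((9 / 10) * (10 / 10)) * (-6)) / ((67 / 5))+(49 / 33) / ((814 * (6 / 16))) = 196 / 40293 - 9 * sqrt(10) / 67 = -0.42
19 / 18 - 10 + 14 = 91 / 18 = 5.06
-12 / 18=-2 / 3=-0.67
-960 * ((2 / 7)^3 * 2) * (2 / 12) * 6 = -15360 / 343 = -44.78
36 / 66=6 / 11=0.55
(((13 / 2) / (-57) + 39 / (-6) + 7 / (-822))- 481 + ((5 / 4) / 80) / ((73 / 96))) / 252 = -13236235 / 6840684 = -1.93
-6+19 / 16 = -77 / 16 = -4.81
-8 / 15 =-0.53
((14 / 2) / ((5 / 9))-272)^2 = 1682209 / 25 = 67288.36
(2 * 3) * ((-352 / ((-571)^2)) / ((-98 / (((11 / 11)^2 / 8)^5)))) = 33 / 16359433216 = 0.00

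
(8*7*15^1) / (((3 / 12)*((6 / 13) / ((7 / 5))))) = 10192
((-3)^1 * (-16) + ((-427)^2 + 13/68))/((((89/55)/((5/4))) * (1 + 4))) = 682090695/24208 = 28176.25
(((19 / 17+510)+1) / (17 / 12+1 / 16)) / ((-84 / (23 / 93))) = -266984 / 261919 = -1.02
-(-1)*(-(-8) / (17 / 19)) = 152 / 17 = 8.94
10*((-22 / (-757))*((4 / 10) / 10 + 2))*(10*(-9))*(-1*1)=53.36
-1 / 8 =-0.12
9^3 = 729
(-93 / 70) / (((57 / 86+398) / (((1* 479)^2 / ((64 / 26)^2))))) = -155063340471 / 1228774400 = -126.19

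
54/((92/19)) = 513/46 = 11.15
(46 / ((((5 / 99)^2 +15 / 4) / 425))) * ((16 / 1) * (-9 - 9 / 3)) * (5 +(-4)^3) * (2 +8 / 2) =10418654315520 / 29423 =354098980.92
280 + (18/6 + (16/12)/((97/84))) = 27563/97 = 284.15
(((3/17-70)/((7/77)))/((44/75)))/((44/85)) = -445125/176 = -2529.12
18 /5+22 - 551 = -2627 /5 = -525.40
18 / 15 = 6 / 5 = 1.20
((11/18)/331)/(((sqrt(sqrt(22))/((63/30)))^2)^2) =21609/13240000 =0.00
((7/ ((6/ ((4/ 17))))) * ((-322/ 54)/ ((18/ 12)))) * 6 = -9016/ 1377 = -6.55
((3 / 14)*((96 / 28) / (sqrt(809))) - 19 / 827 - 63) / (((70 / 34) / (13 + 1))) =-354416 / 827 + 1224*sqrt(809) / 198205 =-428.38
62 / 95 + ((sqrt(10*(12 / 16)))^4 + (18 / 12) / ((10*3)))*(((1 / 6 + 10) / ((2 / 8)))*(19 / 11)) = 12399869 / 3135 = 3955.30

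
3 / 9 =1 / 3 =0.33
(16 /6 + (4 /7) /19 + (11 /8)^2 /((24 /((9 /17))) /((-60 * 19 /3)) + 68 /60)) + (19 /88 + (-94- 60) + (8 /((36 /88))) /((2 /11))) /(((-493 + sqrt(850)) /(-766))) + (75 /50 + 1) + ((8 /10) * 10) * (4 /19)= -11565754294081 /182614170816- 70113895 * sqrt(34) /95910804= -67.60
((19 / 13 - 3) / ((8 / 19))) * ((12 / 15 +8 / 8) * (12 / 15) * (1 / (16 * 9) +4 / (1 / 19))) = -41591 / 104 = -399.91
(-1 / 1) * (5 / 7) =-5 / 7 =-0.71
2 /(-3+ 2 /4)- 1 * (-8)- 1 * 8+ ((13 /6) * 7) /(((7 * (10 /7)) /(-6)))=-99 /10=-9.90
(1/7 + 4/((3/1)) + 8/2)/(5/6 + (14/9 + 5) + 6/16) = 0.71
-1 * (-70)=70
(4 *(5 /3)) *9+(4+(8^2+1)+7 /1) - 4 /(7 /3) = 940 /7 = 134.29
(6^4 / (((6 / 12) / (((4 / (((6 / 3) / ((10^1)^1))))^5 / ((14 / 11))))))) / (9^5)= 110366.45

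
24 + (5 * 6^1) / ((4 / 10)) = 99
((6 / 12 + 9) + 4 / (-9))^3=4330747 / 5832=742.58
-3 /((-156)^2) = -1 /8112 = -0.00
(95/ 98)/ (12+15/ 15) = 95/ 1274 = 0.07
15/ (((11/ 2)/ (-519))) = -15570/ 11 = -1415.45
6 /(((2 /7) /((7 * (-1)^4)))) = 147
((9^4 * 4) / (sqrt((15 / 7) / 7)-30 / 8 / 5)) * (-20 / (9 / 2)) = 4354560 * sqrt(15) / 67+22861440 / 67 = 592934.01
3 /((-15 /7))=-7 /5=-1.40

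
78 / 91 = 6 / 7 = 0.86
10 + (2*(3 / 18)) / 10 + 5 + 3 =541 / 30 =18.03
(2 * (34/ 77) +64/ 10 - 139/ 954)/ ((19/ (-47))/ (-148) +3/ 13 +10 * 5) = 118528546214/ 834210167175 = 0.14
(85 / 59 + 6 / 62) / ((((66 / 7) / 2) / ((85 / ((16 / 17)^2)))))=31.29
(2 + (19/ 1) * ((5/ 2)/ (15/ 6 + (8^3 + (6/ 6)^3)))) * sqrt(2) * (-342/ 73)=-737694 * sqrt(2)/ 75263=-13.86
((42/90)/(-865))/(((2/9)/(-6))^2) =-1701/4325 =-0.39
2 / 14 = 1 / 7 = 0.14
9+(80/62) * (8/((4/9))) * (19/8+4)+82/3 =17149/93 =184.40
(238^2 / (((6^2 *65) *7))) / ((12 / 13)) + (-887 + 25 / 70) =-882.90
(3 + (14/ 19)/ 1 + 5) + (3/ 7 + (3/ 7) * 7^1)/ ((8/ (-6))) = 820/ 133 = 6.17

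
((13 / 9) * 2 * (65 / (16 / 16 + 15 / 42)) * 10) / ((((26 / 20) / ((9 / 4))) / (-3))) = -136500 / 19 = -7184.21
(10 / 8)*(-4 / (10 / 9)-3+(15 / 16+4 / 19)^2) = -2440723 / 369664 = -6.60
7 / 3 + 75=232 / 3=77.33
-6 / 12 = -1 / 2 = -0.50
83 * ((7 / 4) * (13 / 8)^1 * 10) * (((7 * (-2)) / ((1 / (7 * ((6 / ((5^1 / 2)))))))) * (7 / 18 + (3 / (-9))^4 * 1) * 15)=-120281525 / 36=-3341153.47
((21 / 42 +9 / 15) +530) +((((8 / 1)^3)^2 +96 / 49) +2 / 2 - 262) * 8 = 1026849279 / 490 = 2095610.77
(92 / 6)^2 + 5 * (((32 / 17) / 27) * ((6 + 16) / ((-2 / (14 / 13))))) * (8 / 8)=230.98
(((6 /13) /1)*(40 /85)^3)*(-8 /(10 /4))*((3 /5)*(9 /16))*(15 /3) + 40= 12690856 /319345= 39.74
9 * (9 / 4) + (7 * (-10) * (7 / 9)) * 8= -14951 / 36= -415.31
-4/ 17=-0.24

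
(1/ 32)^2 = 1/ 1024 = 0.00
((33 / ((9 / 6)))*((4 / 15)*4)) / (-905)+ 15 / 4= 202217 / 54300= 3.72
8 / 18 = 0.44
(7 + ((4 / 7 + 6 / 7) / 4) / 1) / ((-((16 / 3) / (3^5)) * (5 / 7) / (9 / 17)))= -675783 / 2720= -248.45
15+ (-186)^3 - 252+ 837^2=-5734524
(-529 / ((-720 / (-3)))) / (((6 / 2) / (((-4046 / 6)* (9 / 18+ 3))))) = 7491169 / 4320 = 1734.07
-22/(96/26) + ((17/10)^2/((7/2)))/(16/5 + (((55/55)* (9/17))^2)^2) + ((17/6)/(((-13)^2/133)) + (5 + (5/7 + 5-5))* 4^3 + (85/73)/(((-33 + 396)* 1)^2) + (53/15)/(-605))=1128718254926506998137/3116011317821602200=362.23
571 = 571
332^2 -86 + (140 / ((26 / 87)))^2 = 55701422 / 169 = 329594.21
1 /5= 0.20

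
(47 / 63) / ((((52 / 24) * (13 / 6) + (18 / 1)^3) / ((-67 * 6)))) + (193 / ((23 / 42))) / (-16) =-5975248875 / 270635848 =-22.08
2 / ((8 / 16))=4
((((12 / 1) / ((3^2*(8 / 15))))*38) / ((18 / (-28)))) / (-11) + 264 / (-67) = 9.49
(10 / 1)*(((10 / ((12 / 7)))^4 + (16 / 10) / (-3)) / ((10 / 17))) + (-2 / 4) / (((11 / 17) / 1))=19674.28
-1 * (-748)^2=-559504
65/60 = 13/12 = 1.08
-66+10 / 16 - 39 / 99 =-17363 / 264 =-65.77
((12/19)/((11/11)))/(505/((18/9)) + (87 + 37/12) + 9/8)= 288/156731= 0.00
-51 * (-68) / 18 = 578 / 3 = 192.67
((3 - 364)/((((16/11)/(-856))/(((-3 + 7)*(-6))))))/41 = -5098764/41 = -124360.10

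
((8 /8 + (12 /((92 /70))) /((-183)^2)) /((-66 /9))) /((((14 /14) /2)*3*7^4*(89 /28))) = -1027276 /86215543953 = -0.00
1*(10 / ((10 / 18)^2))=162 / 5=32.40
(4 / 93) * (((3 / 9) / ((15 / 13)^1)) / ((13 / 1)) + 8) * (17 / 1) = 24548 / 4185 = 5.87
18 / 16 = 9 / 8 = 1.12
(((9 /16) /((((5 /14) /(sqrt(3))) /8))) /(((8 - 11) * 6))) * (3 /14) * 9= -27 * sqrt(3) /20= -2.34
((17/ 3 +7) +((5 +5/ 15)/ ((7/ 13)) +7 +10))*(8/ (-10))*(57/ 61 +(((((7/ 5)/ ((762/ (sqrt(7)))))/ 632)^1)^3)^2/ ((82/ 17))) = -252360163943011539576373967201486036845257143/ 8531080974386117502621420292215275520000000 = -29.58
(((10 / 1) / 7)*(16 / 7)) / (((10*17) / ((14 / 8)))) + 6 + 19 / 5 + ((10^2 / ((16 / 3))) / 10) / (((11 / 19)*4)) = 2229127 / 209440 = 10.64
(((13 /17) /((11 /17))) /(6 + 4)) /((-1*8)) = -13 /880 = -0.01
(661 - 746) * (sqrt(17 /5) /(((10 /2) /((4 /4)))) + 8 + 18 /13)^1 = -10370 /13 - 17 * sqrt(85) /5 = -829.04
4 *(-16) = -64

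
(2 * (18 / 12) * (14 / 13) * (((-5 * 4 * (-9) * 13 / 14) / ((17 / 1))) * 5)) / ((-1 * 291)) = -900 / 1649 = -0.55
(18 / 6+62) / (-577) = -65 / 577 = -0.11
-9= -9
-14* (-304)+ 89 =4345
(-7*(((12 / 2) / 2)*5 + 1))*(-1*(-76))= -8512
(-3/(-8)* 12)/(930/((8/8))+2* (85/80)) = 36/7457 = 0.00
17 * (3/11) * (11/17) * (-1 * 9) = -27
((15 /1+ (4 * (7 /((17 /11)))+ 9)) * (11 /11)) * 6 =4296 /17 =252.71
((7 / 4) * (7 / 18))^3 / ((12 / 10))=0.26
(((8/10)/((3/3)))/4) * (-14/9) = -0.31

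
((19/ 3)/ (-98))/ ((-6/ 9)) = 19/ 196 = 0.10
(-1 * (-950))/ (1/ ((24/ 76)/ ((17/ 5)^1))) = 1500/ 17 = 88.24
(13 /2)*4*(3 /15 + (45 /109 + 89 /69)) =49.47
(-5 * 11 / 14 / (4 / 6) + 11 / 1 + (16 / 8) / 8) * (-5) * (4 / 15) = -50 / 7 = -7.14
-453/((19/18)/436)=-3555144/19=-187112.84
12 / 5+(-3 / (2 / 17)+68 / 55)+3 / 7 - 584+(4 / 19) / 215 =-380872529 / 629090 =-605.43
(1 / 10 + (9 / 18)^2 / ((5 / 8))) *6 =3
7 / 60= 0.12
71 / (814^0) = 71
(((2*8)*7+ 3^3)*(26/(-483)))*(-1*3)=3614/161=22.45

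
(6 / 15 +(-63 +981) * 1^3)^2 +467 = 21098139 / 25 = 843925.56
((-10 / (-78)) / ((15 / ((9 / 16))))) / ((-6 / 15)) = -5 / 416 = -0.01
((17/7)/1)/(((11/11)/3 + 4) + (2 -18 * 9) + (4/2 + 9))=-51/3038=-0.02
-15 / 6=-5 / 2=-2.50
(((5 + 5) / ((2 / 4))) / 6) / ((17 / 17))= 10 / 3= 3.33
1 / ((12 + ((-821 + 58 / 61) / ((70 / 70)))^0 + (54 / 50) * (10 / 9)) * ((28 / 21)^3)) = 135 / 4544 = 0.03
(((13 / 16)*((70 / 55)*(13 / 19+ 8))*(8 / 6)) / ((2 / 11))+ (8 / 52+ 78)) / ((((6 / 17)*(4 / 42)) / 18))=152382951 / 1976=77116.88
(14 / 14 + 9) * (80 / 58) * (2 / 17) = 800 / 493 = 1.62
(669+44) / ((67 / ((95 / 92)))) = 2945 / 268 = 10.99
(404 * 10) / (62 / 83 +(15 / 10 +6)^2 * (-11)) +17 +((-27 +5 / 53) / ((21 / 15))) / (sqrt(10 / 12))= 2146729 / 205177 - 1426 * sqrt(30) / 371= -10.59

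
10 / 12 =5 / 6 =0.83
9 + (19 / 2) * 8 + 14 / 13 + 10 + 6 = 1327 / 13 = 102.08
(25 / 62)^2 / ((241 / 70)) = 21875 / 463202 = 0.05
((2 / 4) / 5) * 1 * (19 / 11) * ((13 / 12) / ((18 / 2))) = 247 / 11880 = 0.02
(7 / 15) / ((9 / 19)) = 133 / 135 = 0.99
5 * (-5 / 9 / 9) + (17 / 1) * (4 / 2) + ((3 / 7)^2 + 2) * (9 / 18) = 276109 / 7938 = 34.78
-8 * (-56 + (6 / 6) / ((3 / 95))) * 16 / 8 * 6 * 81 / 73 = 2592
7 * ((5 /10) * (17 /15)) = 3.97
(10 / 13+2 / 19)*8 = 1728 / 247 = 7.00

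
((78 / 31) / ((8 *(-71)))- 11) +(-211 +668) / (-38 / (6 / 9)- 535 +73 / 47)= -2877701249 / 244319804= -11.78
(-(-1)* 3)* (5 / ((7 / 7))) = 15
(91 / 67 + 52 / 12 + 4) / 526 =974 / 52863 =0.02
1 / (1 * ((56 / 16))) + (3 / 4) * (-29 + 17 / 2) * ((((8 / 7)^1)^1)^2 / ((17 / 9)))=-8618 / 833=-10.35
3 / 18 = 0.17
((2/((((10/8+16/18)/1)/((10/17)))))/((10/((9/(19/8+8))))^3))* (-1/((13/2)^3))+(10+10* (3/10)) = 534425654643863/41109669876275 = 13.00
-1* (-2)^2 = -4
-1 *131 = -131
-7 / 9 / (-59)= 7 / 531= 0.01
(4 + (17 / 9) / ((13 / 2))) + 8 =1438 / 117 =12.29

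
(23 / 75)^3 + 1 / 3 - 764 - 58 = -346628458 / 421875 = -821.64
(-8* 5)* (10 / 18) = -200 / 9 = -22.22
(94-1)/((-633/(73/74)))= -0.14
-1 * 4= -4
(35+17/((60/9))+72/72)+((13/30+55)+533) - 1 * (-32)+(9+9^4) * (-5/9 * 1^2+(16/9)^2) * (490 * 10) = 15095058617/180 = 83861436.76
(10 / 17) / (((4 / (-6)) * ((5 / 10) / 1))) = -30 / 17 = -1.76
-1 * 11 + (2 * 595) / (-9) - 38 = -1631 / 9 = -181.22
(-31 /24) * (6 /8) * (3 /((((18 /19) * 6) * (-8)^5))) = 589 /37748736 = 0.00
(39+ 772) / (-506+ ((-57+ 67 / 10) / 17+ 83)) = -137870 / 72413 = -1.90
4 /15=0.27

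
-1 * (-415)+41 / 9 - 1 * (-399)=7367 / 9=818.56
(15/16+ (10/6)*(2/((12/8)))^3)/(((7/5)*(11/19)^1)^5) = 7002717484375/501141752496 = 13.97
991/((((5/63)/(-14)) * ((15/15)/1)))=-874062/5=-174812.40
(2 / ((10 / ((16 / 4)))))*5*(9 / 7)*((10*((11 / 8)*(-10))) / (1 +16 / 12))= -14850 / 49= -303.06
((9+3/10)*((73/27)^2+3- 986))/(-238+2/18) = 11024809/289035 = 38.14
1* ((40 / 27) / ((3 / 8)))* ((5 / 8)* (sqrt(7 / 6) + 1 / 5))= 40 / 81 + 100* sqrt(42) / 243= 3.16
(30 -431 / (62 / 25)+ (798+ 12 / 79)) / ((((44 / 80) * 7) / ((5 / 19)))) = 160253150 / 3582887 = 44.73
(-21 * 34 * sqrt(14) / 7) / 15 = -34 * sqrt(14) / 5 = -25.44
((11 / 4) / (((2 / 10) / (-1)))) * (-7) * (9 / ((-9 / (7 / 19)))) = -2695 / 76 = -35.46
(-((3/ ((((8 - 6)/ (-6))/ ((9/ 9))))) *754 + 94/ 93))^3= 251244368962288064/ 804357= 312354301587.84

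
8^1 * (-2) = -16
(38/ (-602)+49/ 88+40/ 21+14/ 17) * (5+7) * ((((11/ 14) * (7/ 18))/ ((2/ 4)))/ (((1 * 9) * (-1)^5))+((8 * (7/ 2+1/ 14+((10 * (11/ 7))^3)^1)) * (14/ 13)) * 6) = 6936867479734523/ 893612412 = 7762725.08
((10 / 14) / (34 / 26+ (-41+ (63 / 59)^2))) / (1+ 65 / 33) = -2488915 / 398931638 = -0.01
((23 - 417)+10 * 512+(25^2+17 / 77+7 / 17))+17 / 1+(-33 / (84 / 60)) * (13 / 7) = 5324.86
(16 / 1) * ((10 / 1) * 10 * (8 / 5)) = 2560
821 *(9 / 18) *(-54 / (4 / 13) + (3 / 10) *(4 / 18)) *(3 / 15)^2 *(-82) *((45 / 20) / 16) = 531473529 / 16000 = 33217.10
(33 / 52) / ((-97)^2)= 0.00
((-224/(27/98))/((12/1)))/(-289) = 5488/23409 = 0.23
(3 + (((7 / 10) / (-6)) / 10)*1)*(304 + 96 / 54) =616792 / 675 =913.77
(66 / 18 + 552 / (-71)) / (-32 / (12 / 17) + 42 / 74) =32375 / 352799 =0.09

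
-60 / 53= -1.13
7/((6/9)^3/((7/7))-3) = -189/73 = -2.59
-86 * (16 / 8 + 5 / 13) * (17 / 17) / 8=-1333 / 52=-25.63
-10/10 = -1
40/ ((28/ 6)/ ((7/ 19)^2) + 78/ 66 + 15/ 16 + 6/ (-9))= 49280/ 44147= 1.12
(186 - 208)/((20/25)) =-55/2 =-27.50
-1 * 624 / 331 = -624 / 331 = -1.89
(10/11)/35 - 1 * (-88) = 6778/77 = 88.03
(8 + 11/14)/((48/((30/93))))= 205/3472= 0.06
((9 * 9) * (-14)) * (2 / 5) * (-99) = 224532 / 5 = 44906.40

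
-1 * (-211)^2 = -44521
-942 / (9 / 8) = -2512 / 3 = -837.33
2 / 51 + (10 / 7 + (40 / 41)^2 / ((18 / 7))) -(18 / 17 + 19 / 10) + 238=4264655491 / 18003510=236.88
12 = 12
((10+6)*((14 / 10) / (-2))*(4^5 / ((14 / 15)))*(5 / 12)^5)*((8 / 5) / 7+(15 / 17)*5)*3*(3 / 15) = -1380500 / 3213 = -429.66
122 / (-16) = -61 / 8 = -7.62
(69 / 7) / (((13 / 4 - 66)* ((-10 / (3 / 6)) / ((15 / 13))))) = 207 / 22841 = 0.01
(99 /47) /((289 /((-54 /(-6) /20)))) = 891 /271660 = 0.00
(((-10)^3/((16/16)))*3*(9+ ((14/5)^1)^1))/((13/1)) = -35400/13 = -2723.08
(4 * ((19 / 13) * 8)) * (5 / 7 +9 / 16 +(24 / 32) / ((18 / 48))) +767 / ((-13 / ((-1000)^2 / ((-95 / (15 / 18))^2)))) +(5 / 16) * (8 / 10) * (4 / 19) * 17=-1296674909 / 295659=-4385.71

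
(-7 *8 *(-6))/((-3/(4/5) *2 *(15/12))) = -896/25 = -35.84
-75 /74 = -1.01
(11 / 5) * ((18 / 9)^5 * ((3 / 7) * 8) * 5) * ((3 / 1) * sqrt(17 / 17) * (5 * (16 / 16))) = 126720 / 7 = 18102.86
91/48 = 1.90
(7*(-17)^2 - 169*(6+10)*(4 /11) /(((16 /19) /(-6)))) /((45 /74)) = 7349458 /495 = 14847.39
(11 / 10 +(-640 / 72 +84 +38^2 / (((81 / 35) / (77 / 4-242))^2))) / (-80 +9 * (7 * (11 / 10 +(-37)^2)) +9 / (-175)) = 84277509505 / 543288366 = 155.12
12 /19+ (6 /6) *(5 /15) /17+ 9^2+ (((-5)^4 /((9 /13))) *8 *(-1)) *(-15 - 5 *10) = 1364912360 /2907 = 469526.10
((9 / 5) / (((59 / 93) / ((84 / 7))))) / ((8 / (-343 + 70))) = -685503 / 590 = -1161.87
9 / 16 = 0.56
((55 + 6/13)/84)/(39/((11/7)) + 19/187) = 19261/726960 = 0.03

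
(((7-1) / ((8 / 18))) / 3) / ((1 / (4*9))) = 162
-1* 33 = -33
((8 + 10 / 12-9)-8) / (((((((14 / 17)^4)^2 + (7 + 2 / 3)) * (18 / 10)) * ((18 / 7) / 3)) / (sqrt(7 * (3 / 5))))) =-2392684802263 * sqrt(105) / 17805937137588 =-1.38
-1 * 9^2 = -81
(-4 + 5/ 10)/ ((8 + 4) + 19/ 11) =-77/ 302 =-0.25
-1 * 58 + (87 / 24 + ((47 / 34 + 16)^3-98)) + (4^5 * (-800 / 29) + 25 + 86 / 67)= -441450115173 / 19091918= -23122.36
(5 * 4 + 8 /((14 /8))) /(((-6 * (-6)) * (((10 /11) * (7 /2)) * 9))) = 473 /19845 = 0.02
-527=-527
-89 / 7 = -12.71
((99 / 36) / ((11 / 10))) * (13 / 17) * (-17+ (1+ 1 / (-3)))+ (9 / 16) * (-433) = -224227 / 816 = -274.79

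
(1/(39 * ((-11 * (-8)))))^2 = 1/11778624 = 0.00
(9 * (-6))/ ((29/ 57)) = -3078/ 29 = -106.14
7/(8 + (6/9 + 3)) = 3/5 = 0.60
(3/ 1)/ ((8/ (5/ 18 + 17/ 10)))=89/ 120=0.74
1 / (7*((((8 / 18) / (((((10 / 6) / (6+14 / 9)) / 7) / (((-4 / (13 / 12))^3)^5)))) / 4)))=-255929465070453785 / 2041548911422784856089690112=-0.00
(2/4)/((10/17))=17/20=0.85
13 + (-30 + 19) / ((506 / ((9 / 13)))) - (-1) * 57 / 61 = 507751 / 36478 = 13.92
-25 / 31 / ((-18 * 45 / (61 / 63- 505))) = -79385 / 158193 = -0.50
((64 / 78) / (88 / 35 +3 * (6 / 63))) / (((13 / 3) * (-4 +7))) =80 / 3549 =0.02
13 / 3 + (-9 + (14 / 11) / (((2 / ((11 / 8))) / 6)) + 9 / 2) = 61 / 12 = 5.08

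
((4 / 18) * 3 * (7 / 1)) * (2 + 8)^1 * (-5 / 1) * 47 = -32900 / 3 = -10966.67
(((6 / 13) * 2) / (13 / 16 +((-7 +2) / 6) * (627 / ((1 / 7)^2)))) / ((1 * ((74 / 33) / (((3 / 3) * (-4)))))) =12672 / 197030587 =0.00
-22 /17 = -1.29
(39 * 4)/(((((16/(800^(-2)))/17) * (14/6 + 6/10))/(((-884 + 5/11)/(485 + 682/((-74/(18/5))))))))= -715250367/4142705459200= -0.00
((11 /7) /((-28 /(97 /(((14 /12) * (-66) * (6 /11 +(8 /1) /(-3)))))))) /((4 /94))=-150447 /192080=-0.78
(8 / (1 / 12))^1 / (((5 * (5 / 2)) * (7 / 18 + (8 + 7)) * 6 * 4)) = 144 / 6925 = 0.02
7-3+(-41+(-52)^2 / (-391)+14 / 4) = -31605 / 782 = -40.42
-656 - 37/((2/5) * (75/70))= -2227/3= -742.33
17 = 17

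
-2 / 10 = -0.20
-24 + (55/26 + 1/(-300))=-85363/3900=-21.89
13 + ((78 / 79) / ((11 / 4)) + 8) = 18561 / 869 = 21.36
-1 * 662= -662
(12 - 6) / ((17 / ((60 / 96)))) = 15 / 68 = 0.22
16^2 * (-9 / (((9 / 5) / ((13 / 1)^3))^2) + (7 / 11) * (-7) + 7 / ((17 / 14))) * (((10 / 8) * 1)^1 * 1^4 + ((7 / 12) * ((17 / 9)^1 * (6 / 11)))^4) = -766039132038418522720 / 161668308483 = -4738338263.24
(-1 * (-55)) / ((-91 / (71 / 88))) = -355 / 728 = -0.49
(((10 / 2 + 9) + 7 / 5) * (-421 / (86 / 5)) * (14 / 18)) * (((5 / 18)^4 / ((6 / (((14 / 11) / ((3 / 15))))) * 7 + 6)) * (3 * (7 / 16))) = -709121875 / 3900068352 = -0.18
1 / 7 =0.14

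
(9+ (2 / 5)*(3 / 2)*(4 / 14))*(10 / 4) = 321 / 14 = 22.93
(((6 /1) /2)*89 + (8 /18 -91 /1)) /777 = 1588 /6993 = 0.23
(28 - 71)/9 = -43/9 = -4.78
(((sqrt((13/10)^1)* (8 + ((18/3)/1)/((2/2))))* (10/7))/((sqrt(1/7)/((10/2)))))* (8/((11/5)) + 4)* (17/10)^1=1428* sqrt(910)/11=3916.12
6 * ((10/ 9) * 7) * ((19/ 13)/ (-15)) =-532/ 117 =-4.55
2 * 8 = 16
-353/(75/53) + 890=48041/75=640.55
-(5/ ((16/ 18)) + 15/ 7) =-435/ 56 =-7.77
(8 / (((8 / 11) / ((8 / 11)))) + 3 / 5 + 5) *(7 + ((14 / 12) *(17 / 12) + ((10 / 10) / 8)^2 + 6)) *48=143633 / 15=9575.53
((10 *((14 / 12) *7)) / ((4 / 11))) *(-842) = -1134595 / 6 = -189099.17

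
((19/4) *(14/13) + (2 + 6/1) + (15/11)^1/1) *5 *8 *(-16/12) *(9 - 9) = 0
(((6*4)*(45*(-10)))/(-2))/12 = 450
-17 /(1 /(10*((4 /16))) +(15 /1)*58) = -5 /256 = -0.02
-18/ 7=-2.57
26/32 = 0.81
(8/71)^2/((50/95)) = 608/25205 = 0.02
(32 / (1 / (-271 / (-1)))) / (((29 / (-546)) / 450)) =-2130710400 / 29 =-73472772.41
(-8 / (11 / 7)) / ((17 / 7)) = -392 / 187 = -2.10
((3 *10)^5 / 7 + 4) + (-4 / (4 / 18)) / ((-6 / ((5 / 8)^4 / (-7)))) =99532912813 / 28672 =3471432.51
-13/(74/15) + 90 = 6465/74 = 87.36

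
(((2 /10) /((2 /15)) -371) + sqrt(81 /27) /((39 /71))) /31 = -739 /62 + 71*sqrt(3) /1209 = -11.82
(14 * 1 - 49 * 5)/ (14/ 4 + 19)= -154/ 15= -10.27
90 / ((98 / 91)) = 83.57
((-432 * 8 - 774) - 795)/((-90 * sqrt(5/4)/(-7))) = -469 * sqrt(5)/3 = -349.57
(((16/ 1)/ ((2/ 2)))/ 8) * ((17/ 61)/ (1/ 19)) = 646/ 61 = 10.59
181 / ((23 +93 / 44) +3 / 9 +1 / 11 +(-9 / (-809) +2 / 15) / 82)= 3962368740 / 559102061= 7.09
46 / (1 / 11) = 506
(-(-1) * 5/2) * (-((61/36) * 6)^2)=-18605/72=-258.40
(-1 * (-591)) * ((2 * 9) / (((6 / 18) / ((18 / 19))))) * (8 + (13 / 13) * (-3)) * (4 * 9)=103401360 / 19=5442176.84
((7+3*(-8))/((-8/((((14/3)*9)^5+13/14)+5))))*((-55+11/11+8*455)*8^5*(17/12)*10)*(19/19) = 462310014949467184.76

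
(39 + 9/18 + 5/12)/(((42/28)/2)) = 479/9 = 53.22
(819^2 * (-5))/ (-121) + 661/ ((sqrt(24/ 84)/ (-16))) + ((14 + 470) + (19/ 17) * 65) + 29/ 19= 1105094105/ 39083-5288 * sqrt(14)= 8489.69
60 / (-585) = -4 / 39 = -0.10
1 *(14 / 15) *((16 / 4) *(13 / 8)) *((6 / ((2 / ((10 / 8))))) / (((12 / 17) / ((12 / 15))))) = 1547 / 60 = 25.78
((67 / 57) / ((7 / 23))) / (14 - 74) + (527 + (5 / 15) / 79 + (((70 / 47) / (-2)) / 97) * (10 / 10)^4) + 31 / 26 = 59197106747657 / 112089306420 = 528.12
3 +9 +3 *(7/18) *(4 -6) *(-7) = 85/3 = 28.33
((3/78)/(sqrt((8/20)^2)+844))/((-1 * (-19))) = 5/2085668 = 0.00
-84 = -84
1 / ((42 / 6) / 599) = 599 / 7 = 85.57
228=228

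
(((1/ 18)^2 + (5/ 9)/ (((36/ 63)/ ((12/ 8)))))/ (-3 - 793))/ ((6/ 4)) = -947/ 773712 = -0.00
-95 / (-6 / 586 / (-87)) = -807215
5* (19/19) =5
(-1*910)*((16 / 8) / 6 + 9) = -25480 / 3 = -8493.33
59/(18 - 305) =-59/287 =-0.21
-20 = -20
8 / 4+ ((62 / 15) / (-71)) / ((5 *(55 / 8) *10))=2928502 / 1464375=2.00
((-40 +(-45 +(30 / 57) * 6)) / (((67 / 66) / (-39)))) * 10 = 40025700 / 1273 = 31442.03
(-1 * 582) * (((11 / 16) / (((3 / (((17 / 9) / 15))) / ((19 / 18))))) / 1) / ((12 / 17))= -5858897 / 233280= -25.12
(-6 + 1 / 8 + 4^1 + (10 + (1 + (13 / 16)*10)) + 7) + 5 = 117 / 4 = 29.25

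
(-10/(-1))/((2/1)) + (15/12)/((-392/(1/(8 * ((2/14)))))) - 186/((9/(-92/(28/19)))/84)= 194218747/1792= 108381.00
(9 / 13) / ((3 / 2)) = 6 / 13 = 0.46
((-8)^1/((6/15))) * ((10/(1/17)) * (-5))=17000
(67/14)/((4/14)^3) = 3283/16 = 205.19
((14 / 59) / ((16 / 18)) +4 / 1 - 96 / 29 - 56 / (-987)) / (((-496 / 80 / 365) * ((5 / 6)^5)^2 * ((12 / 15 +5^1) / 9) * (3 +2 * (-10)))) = 33.72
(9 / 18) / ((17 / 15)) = 15 / 34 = 0.44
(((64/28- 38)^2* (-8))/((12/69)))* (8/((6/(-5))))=57500000/147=391156.46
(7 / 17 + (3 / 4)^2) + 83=22841 / 272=83.97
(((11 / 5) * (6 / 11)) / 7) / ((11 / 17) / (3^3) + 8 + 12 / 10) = 2754 / 148183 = 0.02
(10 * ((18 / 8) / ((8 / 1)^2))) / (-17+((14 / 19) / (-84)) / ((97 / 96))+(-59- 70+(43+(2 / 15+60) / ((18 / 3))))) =-3732075 / 987114496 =-0.00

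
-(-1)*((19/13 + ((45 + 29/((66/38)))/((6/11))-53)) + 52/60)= 36527/585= 62.44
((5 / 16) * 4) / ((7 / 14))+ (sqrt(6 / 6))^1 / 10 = 13 / 5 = 2.60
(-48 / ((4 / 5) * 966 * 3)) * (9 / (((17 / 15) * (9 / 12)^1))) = -600 / 2737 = -0.22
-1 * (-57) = 57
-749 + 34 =-715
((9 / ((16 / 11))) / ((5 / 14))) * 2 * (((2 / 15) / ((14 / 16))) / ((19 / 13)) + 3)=204369 / 1900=107.56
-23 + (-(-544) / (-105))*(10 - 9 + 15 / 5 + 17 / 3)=-23021 / 315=-73.08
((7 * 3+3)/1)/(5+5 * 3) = 6/5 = 1.20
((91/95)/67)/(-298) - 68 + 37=-31.00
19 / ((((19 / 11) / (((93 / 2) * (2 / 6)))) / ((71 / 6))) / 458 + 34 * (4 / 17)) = 105342061 / 44354666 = 2.37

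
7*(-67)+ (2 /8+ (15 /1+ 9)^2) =429 /4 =107.25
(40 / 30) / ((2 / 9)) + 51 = 57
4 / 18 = 2 / 9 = 0.22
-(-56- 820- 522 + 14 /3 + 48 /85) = 355156 /255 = 1392.77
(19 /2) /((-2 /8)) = -38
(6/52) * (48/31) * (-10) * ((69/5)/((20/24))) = -29.59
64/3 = 21.33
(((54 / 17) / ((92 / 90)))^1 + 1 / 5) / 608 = 3233 / 594320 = 0.01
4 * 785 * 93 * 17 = 4964340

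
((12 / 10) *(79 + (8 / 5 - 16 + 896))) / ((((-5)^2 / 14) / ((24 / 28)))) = 345816 / 625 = 553.31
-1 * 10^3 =-1000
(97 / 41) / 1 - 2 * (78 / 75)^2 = 0.20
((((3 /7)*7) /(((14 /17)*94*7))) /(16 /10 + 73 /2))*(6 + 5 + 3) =85 /41783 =0.00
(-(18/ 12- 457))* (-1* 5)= -4555/ 2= -2277.50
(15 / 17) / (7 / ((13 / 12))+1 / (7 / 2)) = 1365 / 10438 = 0.13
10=10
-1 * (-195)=195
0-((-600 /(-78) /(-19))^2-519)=31653671 /61009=518.84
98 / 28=7 / 2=3.50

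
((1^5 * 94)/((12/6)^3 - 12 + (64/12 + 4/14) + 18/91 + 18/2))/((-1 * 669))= -8554/658519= -0.01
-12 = -12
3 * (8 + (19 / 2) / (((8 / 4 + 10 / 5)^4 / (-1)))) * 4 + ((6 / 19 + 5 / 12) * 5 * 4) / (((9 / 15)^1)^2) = 8946503 / 65664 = 136.25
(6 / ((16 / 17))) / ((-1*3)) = -17 / 8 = -2.12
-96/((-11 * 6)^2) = -8/363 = -0.02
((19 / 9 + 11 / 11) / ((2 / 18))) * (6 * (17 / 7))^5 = 44163232128 / 2401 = 18393682.69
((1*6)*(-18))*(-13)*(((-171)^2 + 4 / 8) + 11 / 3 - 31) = 41016690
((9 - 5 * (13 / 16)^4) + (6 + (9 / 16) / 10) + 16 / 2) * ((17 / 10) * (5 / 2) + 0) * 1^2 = 116297799 / 1310720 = 88.73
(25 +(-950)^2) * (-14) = -12635350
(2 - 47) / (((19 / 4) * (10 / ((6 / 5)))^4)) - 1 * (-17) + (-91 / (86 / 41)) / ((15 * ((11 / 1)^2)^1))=786568046437 / 46339218750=16.97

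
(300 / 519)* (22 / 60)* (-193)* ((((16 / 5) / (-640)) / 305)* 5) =2123 / 633180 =0.00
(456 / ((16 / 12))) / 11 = 342 / 11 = 31.09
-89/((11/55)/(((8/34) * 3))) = -5340/17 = -314.12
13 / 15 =0.87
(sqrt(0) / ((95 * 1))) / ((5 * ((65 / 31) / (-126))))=0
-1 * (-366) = 366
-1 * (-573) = 573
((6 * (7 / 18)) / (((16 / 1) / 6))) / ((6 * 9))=7 / 432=0.02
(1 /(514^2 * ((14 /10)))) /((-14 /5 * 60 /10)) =-25 /155347248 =-0.00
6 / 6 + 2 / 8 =5 / 4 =1.25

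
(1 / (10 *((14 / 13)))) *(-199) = -2587 / 140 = -18.48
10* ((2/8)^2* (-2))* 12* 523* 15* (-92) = 10826100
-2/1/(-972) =0.00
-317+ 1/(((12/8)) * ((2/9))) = -314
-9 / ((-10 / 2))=9 / 5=1.80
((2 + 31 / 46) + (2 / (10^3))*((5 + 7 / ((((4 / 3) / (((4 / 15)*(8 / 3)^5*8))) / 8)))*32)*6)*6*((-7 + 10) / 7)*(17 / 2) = 183858828043 / 1811250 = 101509.36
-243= -243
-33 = -33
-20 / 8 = -5 / 2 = -2.50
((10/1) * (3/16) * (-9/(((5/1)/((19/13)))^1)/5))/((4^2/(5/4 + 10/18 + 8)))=-0.60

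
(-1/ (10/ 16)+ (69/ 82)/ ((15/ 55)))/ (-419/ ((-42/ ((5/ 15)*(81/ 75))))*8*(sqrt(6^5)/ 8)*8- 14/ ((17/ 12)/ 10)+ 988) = -239634420375/ 1021207165542008+ 69688475955*sqrt(6)/ 255301791385502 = 0.00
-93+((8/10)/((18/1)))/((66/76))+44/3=-116249/1485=-78.28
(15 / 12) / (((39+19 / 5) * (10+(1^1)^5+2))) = 25 / 11128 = 0.00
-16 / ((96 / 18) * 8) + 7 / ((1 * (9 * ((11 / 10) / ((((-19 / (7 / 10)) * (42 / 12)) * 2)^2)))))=20215703 / 792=25524.88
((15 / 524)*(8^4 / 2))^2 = 58982400 / 17161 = 3437.00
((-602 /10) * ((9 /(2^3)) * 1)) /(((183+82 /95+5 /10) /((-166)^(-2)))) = -51471 /3861036496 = -0.00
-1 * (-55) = 55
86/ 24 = 43/ 12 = 3.58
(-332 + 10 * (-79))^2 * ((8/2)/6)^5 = 4476032/27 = 165778.96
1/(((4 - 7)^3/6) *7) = -2/63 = -0.03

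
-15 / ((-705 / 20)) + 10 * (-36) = -359.57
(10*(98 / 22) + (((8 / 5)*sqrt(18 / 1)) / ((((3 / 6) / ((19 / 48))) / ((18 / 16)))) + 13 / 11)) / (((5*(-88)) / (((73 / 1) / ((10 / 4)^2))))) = -36719 / 30250- 12483*sqrt(2) / 110000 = -1.37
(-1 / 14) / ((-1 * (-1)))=-0.07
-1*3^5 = -243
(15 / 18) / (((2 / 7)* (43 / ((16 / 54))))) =70 / 3483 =0.02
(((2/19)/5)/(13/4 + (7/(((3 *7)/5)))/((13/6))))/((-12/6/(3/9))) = -52/59565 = -0.00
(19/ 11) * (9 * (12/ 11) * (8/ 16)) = 8.48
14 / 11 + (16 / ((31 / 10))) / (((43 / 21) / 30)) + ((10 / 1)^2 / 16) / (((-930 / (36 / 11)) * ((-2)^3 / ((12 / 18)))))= 9019911 / 117304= 76.89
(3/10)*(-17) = -51/10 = -5.10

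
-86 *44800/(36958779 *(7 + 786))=-0.00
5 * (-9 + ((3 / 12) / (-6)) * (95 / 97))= -105235 / 2328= -45.20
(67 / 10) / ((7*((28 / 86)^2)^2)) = 229059667 / 2689120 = 85.18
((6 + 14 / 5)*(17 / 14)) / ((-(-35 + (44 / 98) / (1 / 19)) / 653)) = 1709554 / 6485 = 263.62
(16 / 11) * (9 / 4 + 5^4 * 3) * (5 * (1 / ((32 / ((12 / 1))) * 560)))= 22527 / 2464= 9.14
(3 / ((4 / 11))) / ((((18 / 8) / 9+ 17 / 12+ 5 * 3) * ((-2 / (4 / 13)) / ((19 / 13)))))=-1881 / 16900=-0.11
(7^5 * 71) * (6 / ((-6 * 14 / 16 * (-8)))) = 170471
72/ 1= 72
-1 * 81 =-81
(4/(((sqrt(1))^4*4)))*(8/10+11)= 59/5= 11.80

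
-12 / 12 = -1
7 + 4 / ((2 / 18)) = 43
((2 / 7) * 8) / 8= 2 / 7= 0.29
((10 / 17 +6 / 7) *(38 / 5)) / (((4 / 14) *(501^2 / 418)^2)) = 570998032 / 5355127670085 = 0.00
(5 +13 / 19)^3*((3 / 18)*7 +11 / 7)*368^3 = 25061235038.50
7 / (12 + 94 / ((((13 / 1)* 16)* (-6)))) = 624 / 1063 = 0.59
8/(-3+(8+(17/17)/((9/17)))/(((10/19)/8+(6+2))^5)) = -6232106538309096/2336814290107447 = -2.67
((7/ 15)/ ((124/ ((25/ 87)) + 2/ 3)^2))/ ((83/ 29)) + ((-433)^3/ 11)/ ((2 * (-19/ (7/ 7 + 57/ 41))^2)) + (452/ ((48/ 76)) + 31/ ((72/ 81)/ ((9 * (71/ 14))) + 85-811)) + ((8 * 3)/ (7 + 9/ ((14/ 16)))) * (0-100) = -338072732736974868594952073/ 5846587154367467955612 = -57823.94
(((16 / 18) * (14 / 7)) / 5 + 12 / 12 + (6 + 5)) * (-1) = -556 / 45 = -12.36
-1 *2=-2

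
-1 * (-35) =35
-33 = -33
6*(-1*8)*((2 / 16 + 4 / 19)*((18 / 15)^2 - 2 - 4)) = 1836 / 25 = 73.44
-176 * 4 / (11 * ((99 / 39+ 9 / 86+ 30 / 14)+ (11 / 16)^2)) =-64110592 / 5267713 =-12.17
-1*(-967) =967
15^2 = 225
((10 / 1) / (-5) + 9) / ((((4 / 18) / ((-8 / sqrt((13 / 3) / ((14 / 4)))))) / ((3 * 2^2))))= -1512 * sqrt(546) / 13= -2717.72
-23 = -23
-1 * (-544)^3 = 160989184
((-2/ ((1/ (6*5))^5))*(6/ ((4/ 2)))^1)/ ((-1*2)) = 72900000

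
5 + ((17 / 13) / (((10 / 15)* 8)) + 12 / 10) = 6703 / 1040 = 6.45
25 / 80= 0.31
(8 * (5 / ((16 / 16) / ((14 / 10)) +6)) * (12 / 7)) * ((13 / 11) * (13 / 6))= 26.15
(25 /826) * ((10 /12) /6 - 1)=-775 /29736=-0.03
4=4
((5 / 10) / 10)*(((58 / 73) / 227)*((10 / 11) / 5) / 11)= 29 / 10025455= 0.00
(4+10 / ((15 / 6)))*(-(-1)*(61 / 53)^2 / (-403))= -0.03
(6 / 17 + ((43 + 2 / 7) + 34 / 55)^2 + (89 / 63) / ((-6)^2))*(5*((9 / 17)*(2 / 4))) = 1574018627947 / 616853160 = 2551.69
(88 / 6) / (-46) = -22 / 69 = -0.32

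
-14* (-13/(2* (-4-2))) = -91/6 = -15.17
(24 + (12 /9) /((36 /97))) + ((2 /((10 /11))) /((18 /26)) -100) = -9346 /135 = -69.23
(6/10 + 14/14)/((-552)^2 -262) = 4/761105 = 0.00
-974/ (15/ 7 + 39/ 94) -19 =-672869/ 1683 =-399.80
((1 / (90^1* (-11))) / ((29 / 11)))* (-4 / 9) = 2 / 11745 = 0.00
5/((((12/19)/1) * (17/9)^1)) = 285/68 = 4.19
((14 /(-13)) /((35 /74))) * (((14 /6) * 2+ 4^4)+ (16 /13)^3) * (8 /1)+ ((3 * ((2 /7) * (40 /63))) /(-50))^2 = -73784826454016 /15429366225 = -4782.10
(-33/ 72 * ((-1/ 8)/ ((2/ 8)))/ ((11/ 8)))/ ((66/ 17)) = 17/ 396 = 0.04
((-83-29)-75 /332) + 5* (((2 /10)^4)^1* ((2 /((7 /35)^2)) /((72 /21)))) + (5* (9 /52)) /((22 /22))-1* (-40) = -4612327 /64740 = -71.24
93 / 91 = 1.02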